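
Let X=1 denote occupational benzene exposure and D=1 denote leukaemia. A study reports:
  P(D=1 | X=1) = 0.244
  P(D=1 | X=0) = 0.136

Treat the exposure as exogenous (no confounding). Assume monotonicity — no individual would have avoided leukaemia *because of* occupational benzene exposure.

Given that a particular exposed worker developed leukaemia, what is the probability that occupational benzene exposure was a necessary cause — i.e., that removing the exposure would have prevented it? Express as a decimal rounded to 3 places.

Let p₁ = 0.244, p₀ = 0.136.
Under exogeneity and monotonicity, PN = (p₁ − p₀) / p₁.
PN = (0.244 − 0.136) / 0.244 = 0.108 / 0.244 ≈ 0.4426

PN ≈ 0.443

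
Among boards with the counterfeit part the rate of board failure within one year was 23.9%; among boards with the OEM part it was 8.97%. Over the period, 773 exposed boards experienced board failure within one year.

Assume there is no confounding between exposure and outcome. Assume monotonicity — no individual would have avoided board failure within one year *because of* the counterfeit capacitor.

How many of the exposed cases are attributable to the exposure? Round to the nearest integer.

about 483 cases

p₁ = 0.239, p₀ = 0.0897.
PN = (p₁ − p₀)/p₁ = (0.239 − 0.0897) / 0.239 ≈ 0.62469.
Attributable cases ≈ PN × (exposed cases) = 0.62469 × 773 ≈ 482.88.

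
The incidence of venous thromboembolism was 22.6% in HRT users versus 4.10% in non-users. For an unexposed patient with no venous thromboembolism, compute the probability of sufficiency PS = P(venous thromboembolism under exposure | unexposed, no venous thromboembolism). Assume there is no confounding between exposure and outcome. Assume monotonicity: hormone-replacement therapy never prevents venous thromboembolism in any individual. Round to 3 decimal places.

PS ≈ 0.193

p₁ = 0.226, p₀ = 0.041.
Under exogeneity and monotonicity, PS = (p₁ − p₀) / (1 − p₀).
PS = (0.226 − 0.041) / (1 − 0.041) = 0.185 / 0.959 ≈ 0.1929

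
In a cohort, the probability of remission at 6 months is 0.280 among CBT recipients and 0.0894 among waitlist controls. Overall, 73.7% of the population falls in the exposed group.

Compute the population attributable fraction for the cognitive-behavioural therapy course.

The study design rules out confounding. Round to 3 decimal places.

Let p₁ = 0.28, p₀ = 0.0894.
Overall risk P(Y=1) = π·p₁ + (1−π)·p₀ = 0.737×0.28 + 0.263×0.0894 = 0.22987.
Under exogeneity, PAF = [P(Y=1) − p₀] / P(Y=1).
PAF = (0.22987 − 0.0894) / 0.22987 ≈ 0.6111

PAF ≈ 0.611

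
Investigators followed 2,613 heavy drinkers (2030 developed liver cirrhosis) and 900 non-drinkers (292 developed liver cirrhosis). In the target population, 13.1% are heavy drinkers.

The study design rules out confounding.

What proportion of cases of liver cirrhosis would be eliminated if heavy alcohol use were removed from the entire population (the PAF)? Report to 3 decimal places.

p₁ = P(outcome | exposed) = 2030/2613 = 0.77688
p₀ = P(outcome | unexposed) = 292/900 = 0.32444
Overall risk P(Y=1) = π·p₁ + (1−π)·p₀ = 0.131×0.77688 + 0.869×0.32444 = 0.38371.
Under exogeneity, PAF = [P(Y=1) − p₀] / P(Y=1).
PAF = (0.38371 − 0.32444) / 0.38371 ≈ 0.1545

PAF ≈ 0.154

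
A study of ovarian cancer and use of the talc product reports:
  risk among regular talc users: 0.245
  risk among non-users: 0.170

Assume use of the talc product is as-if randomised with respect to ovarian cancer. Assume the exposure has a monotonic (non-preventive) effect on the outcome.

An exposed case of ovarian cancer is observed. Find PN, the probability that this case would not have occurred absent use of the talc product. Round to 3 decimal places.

PN ≈ 0.306

Let p₁ = 0.245, p₀ = 0.17.
Under exogeneity and monotonicity, PN = (p₁ − p₀) / p₁.
PN = (0.245 − 0.17) / 0.245 = 0.075 / 0.245 ≈ 0.3061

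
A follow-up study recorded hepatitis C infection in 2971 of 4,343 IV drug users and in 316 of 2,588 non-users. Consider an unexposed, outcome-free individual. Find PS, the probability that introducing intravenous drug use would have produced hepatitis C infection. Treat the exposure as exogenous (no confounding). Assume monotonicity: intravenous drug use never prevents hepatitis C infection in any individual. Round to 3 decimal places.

PS ≈ 0.640

p₁ = P(outcome | exposed) = 2971/4343 = 0.68409
p₀ = P(outcome | unexposed) = 316/2588 = 0.1221
Under exogeneity and monotonicity, PS = (p₁ − p₀) / (1 − p₀).
PS = (0.68409 − 0.1221) / (1 − 0.1221) = 0.56199 / 0.8779 ≈ 0.6402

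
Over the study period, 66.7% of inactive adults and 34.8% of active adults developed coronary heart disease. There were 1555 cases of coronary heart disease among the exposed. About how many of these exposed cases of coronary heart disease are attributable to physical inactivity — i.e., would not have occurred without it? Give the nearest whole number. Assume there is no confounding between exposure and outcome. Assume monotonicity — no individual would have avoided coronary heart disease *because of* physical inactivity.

p₁ = 0.667, p₀ = 0.348.
PN = (p₁ − p₀)/p₁ = (0.667 − 0.348) / 0.667 ≈ 0.47826.
Attributable cases ≈ PN × (exposed cases) = 0.47826 × 1555 ≈ 743.70.

about 744 cases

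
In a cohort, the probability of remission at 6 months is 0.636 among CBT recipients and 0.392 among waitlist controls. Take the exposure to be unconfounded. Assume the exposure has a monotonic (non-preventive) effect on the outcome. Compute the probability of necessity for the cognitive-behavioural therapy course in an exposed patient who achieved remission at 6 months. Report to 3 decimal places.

Let p₁ = 0.636, p₀ = 0.392.
Under exogeneity and monotonicity, PN = (p₁ − p₀) / p₁.
PN = (0.636 − 0.392) / 0.636 = 0.244 / 0.636 ≈ 0.3836

PN ≈ 0.384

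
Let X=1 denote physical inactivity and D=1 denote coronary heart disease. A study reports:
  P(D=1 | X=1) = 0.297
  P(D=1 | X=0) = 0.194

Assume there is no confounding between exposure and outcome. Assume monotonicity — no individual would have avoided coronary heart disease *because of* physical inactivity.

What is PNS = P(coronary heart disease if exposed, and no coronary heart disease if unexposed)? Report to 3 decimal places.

Let p₁ = 0.297, p₀ = 0.194.
Under exogeneity and monotonicity, PNS = p₁ − p₀.
PNS = 0.297 − 0.194 = 0.103

PNS ≈ 0.103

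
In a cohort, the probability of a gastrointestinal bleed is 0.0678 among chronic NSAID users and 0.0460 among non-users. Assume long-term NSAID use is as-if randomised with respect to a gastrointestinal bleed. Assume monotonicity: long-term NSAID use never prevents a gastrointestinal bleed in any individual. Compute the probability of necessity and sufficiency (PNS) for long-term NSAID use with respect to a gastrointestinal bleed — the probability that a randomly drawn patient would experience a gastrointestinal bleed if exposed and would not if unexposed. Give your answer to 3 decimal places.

PNS ≈ 0.022

Let p₁ = 0.0678, p₀ = 0.046.
Under exogeneity and monotonicity, PNS = p₁ − p₀.
PNS = 0.0678 − 0.046 = 0.0218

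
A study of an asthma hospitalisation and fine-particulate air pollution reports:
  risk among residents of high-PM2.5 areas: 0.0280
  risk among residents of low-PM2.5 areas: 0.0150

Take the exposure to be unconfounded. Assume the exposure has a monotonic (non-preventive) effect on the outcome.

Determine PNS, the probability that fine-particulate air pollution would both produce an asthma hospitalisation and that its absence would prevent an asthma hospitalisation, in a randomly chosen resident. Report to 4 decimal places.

PNS ≈ 0.0130

Let p₁ = 0.028, p₀ = 0.015.
Under exogeneity and monotonicity, PNS = p₁ − p₀.
PNS = 0.028 − 0.015 = 0.013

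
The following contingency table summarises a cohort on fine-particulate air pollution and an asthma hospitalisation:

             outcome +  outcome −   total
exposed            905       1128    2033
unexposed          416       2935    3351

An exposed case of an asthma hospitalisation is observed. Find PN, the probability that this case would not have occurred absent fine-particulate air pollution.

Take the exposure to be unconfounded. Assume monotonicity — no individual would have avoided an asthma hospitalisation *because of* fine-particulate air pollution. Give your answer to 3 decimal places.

PN ≈ 0.721

p₁ = P(outcome | exposed) = 905/2033 = 0.44515
p₀ = P(outcome | unexposed) = 416/3351 = 0.12414
Under exogeneity and monotonicity, PN = (p₁ − p₀)/p₁.
PN = (0.44515 − 0.12414) / 0.44515 ≈ 0.7211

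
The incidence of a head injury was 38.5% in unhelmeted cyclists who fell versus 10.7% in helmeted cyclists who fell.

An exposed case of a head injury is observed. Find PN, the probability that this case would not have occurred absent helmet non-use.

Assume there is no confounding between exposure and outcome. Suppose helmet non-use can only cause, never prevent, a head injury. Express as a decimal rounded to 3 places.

p₁ = 0.385, p₀ = 0.107.
Under exogeneity and monotonicity, PN = (p₁ − p₀) / p₁.
PN = (0.385 − 0.107) / 0.385 = 0.278 / 0.385 ≈ 0.7221

PN ≈ 0.722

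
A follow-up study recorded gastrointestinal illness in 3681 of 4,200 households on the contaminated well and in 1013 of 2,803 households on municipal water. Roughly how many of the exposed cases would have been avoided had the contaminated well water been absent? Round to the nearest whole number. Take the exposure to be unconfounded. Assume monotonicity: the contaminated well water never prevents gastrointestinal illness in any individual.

p₁ = P(outcome | exposed) = 3681/4200 = 0.87643
p₀ = P(outcome | unexposed) = 1013/2803 = 0.3614
PN = (p₁ − p₀)/p₁ = (0.87643 − 0.3614) / 0.87643 ≈ 0.58765.
Attributable cases ≈ PN × (exposed cases) = 0.58765 × 3681 ≈ 2163.13.

about 2163 cases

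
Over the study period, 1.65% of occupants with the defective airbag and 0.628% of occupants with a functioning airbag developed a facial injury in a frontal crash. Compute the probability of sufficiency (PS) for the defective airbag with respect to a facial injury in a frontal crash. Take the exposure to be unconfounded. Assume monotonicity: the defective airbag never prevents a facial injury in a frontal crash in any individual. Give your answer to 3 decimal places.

PS ≈ 0.010

p₁ = 0.0165, p₀ = 0.00628.
Under exogeneity and monotonicity, PS = (p₁ − p₀) / (1 − p₀).
PS = (0.0165 − 0.00628) / (1 − 0.00628) = 0.01022 / 0.99372 ≈ 0.0103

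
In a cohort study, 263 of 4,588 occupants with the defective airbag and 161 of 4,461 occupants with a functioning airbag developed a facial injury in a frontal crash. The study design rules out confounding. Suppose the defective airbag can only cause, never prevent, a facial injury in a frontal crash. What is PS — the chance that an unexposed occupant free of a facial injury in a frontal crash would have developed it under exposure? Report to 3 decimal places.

p₁ = P(outcome | exposed) = 263/4588 = 0.057323
p₀ = P(outcome | unexposed) = 161/4461 = 0.036091
Under exogeneity and monotonicity, PS = (p₁ − p₀) / (1 − p₀).
PS = (0.057323 − 0.036091) / (1 − 0.036091) = 0.021233 / 0.96391 ≈ 0.0220

PS ≈ 0.022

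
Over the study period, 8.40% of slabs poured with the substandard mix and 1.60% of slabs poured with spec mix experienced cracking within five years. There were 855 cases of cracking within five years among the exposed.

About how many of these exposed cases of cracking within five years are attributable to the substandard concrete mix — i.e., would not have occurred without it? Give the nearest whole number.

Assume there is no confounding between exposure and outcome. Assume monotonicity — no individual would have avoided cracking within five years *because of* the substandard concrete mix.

p₁ = 0.084, p₀ = 0.016.
PN = (p₁ − p₀)/p₁ = (0.084 − 0.016) / 0.084 ≈ 0.80952.
Attributable cases ≈ PN × (exposed cases) = 0.80952 × 855 ≈ 692.14.

about 692 cases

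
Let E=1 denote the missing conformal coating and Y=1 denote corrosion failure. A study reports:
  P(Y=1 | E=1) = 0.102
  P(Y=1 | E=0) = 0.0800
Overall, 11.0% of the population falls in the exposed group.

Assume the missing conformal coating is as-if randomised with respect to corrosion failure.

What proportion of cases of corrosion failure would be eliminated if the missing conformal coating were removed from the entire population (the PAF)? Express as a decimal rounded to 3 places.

PAF ≈ 0.029

Let p₁ = 0.102, p₀ = 0.08.
Overall risk P(Y=1) = π·p₁ + (1−π)·p₀ = 0.11×0.102 + 0.89×0.08 = 0.08242.
Under exogeneity, PAF = [P(Y=1) − p₀] / P(Y=1).
PAF = (0.08242 − 0.08) / 0.08242 ≈ 0.0294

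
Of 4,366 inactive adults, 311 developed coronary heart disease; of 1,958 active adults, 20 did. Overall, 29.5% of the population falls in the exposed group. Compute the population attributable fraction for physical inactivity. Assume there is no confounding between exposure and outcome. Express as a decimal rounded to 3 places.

PAF ≈ 0.638

p₁ = P(outcome | exposed) = 311/4366 = 0.071232
p₀ = P(outcome | unexposed) = 20/1958 = 0.010215
Overall risk P(Y=1) = π·p₁ + (1−π)·p₀ = 0.295×0.071232 + 0.705×0.010215 = 0.028215.
Under exogeneity, PAF = [P(Y=1) − p₀] / P(Y=1).
PAF = (0.028215 − 0.010215) / 0.028215 ≈ 0.6380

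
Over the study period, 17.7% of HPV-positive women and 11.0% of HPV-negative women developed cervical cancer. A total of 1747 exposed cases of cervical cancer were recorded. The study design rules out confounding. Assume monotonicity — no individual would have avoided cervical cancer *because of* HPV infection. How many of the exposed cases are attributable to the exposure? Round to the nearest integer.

about 661 cases

p₁ = 0.177, p₀ = 0.11.
PN = (p₁ − p₀)/p₁ = (0.177 − 0.11) / 0.177 ≈ 0.37853.
Attributable cases ≈ PN × (exposed cases) = 0.37853 × 1747 ≈ 661.29.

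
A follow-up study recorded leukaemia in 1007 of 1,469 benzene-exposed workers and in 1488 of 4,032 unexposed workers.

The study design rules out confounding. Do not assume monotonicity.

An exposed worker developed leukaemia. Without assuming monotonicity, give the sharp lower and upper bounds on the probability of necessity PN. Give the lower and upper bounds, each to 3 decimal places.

p₁ = P(outcome | exposed) = 1007/1469 = 0.6855
p₀ = P(outcome | unexposed) = 1488/4032 = 0.36905
Under exogeneity alone the bounds on PN are max{0,(p₁−p₀)/p₁} ≤ PN ≤ min{1,(1−p₀)/p₁}.
  lower = (p₁ − p₀)/p₁ = 0.31645 / 0.6855 ≈ 0.4616
  upper = min{1, (1 − p₀)/p₁} = 0.63095 / 0.6855 ≈ 0.9204

0.462 ≤ PN ≤ 0.920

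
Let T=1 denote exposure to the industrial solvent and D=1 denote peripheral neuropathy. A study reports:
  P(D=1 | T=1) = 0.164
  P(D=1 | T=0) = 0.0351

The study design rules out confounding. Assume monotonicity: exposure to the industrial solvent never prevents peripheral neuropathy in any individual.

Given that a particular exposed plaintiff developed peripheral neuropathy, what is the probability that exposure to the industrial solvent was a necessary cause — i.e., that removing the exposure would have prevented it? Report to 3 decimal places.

PN ≈ 0.786

Let p₁ = 0.164, p₀ = 0.0351.
Under exogeneity and monotonicity, PN = (p₁ − p₀) / p₁.
PN = (0.164 − 0.0351) / 0.164 = 0.1289 / 0.164 ≈ 0.7860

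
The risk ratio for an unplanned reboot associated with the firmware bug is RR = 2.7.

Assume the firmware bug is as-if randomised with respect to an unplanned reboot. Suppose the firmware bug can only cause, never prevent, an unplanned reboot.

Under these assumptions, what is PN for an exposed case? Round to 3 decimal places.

Under exogeneity and monotonicity, PN = (RR − 1) / RR = 1 − 1/RR.
PN = (2.7 − 1) / 2.7 = 1.7 / 2.7 ≈ 0.6296

PN ≈ 0.630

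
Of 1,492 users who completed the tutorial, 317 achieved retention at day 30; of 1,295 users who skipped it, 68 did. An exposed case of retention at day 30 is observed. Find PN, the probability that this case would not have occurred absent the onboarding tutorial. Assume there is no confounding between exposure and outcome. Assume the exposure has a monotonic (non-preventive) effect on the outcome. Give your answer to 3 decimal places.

PN ≈ 0.753

p₁ = P(outcome | exposed) = 317/1492 = 0.21247
p₀ = P(outcome | unexposed) = 68/1295 = 0.05251
Under exogeneity and monotonicity, PN = (p₁ − p₀) / p₁.
PN = (0.21247 − 0.05251) / 0.21247 = 0.15996 / 0.21247 ≈ 0.7529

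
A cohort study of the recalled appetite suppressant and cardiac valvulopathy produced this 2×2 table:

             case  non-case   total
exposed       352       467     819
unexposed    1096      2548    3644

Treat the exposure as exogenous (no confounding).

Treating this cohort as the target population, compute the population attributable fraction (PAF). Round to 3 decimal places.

PAF ≈ 0.073

p₁ = P(outcome | exposed) = 352/819 = 0.42979
p₀ = P(outcome | unexposed) = 1096/3644 = 0.30077
Exposure prevalence π = 819/4463 = 0.18351; overall risk P(Y=1) = 0.32445.
Under exogeneity, PAF = [P(Y=1) − p₀]/P(Y=1).
PAF = (0.32445 − 0.30077) / 0.32445 ≈ 0.0730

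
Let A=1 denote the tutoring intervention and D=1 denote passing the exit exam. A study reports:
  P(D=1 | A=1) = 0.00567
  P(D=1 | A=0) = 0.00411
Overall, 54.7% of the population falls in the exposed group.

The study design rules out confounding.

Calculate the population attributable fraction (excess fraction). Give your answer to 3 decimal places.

PAF ≈ 0.172

Let p₁ = 0.00567, p₀ = 0.00411.
Overall risk P(Y=1) = π·p₁ + (1−π)·p₀ = 0.547×0.00567 + 0.453×0.00411 = 0.0049633.
Under exogeneity, PAF = [P(Y=1) − p₀] / P(Y=1).
PAF = (0.0049633 − 0.00411) / 0.0049633 ≈ 0.1719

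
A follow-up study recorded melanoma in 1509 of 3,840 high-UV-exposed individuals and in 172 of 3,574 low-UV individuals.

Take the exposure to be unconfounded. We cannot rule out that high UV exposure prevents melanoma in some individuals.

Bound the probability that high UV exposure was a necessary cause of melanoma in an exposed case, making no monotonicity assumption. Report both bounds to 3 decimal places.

0.878 ≤ PN ≤ 1.000

p₁ = P(outcome | exposed) = 1509/3840 = 0.39297
p₀ = P(outcome | unexposed) = 172/3574 = 0.048125
Under exogeneity alone the bounds on PN are max{0,(p₁−p₀)/p₁} ≤ PN ≤ min{1,(1−p₀)/p₁}.
  lower = (p₁ − p₀)/p₁ = 0.34484 / 0.39297 ≈ 0.8775
  upper = min{1, (1 − p₀)/p₁} = 0.95187 / 0.39297 ≈ 2.4223 → capped at 1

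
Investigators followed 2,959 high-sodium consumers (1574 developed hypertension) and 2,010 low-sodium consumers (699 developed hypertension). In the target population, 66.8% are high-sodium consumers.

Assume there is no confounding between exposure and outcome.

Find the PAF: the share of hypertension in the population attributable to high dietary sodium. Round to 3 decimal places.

p₁ = P(outcome | exposed) = 1574/2959 = 0.53194
p₀ = P(outcome | unexposed) = 699/2010 = 0.34776
Overall risk P(Y=1) = π·p₁ + (1−π)·p₀ = 0.668×0.53194 + 0.332×0.34776 = 0.47079.
Under exogeneity, PAF = [P(Y=1) − p₀] / P(Y=1).
PAF = (0.47079 − 0.34776) / 0.47079 ≈ 0.2613

PAF ≈ 0.261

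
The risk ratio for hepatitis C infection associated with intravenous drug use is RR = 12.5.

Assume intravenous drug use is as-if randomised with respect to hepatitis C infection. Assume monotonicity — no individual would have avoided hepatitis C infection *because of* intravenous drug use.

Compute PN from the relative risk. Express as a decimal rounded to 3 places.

Under exogeneity and monotonicity, PN = (RR − 1) / RR = 1 − 1/RR.
PN = (12.5 − 1) / 12.5 = 11.5 / 12.5 ≈ 0.9200

PN ≈ 0.920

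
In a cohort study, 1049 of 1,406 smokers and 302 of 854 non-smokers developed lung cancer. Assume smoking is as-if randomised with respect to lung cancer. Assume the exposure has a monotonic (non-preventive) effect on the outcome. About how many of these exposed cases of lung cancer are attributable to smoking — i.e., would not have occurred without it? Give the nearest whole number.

about 552 cases

p₁ = P(outcome | exposed) = 1049/1406 = 0.74609
p₀ = P(outcome | unexposed) = 302/854 = 0.35363
PN = (p₁ − p₀)/p₁ = (0.74609 − 0.35363) / 0.74609 ≈ 0.52602.
Attributable cases ≈ PN × (exposed cases) = 0.52602 × 1049 ≈ 551.80.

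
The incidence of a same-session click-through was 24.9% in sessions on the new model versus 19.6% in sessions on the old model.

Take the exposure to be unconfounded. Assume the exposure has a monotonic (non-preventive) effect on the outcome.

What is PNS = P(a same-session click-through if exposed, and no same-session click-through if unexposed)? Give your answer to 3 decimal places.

PNS ≈ 0.053

p₁ = 0.249, p₀ = 0.196.
Under exogeneity and monotonicity, PNS = p₁ − p₀.
PNS = 0.249 − 0.196 = 0.053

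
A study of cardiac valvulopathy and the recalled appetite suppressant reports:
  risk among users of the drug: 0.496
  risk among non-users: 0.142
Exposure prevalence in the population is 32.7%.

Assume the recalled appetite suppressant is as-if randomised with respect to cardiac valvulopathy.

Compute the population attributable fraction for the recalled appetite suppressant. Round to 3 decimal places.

Let p₁ = 0.496, p₀ = 0.142.
Overall risk P(Y=1) = π·p₁ + (1−π)·p₀ = 0.327×0.496 + 0.673×0.142 = 0.25776.
Under exogeneity, PAF = [P(Y=1) − p₀] / P(Y=1).
PAF = (0.25776 − 0.142) / 0.25776 ≈ 0.4491

PAF ≈ 0.449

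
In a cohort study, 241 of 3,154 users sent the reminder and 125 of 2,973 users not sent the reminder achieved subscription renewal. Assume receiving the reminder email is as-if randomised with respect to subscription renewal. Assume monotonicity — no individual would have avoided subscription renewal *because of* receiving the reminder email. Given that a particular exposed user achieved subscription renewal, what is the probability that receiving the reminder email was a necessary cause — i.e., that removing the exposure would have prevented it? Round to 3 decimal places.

p₁ = P(outcome | exposed) = 241/3154 = 0.076411
p₀ = P(outcome | unexposed) = 125/2973 = 0.042045
Under exogeneity and monotonicity, PN = (p₁ − p₀) / p₁.
PN = (0.076411 − 0.042045) / 0.076411 = 0.034366 / 0.076411 ≈ 0.4498

PN ≈ 0.450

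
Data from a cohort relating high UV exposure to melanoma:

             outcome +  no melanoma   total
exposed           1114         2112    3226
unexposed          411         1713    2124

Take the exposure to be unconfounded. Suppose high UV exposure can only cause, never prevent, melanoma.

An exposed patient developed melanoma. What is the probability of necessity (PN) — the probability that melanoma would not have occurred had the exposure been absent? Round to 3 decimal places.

PN ≈ 0.440

p₁ = P(outcome | exposed) = 1114/3226 = 0.34532
p₀ = P(outcome | unexposed) = 411/2124 = 0.1935
Under exogeneity and monotonicity, PN = (p₁ − p₀)/p₁.
PN = (0.34532 − 0.1935) / 0.34532 ≈ 0.4396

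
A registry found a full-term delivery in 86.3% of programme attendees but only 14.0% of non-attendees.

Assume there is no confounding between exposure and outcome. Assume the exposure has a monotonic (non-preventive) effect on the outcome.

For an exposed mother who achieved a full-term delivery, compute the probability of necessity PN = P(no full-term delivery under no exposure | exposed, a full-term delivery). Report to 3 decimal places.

PN ≈ 0.838

p₁ = 0.863, p₀ = 0.14.
Under exogeneity and monotonicity, PN = (p₁ − p₀) / p₁.
PN = (0.863 − 0.14) / 0.863 = 0.723 / 0.863 ≈ 0.8378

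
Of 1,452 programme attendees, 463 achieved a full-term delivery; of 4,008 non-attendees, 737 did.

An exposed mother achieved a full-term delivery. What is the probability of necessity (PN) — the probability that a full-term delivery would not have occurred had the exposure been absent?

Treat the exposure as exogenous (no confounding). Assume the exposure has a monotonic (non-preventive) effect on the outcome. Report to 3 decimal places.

PN ≈ 0.423

p₁ = P(outcome | exposed) = 463/1452 = 0.31887
p₀ = P(outcome | unexposed) = 737/4008 = 0.18388
Under exogeneity and monotonicity, PN = (p₁ − p₀) / p₁.
PN = (0.31887 − 0.18388) / 0.31887 = 0.13499 / 0.31887 ≈ 0.4233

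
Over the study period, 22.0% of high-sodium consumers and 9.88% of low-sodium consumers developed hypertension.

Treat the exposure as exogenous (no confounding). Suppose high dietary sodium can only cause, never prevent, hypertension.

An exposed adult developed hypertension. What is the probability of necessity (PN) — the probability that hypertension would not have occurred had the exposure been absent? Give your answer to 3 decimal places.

PN ≈ 0.551

p₁ = 0.22, p₀ = 0.0988.
Under exogeneity and monotonicity, PN = (p₁ − p₀) / p₁.
PN = (0.22 − 0.0988) / 0.22 = 0.1212 / 0.22 ≈ 0.5509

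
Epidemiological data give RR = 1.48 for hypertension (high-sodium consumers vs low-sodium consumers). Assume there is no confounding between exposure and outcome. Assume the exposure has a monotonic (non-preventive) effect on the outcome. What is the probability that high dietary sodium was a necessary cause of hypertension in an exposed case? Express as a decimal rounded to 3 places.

PN ≈ 0.324

Under exogeneity and monotonicity, PN = (RR − 1) / RR = 1 − 1/RR.
PN = (1.48 − 1) / 1.48 = 0.48 / 1.48 ≈ 0.3243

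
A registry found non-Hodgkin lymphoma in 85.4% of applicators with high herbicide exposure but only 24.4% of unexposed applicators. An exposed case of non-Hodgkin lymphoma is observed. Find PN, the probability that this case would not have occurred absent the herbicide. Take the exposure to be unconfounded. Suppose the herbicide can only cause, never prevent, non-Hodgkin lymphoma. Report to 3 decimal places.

PN ≈ 0.714

p₁ = 0.854, p₀ = 0.244.
Under exogeneity and monotonicity, PN = (p₁ − p₀) / p₁.
PN = (0.854 − 0.244) / 0.854 = 0.61 / 0.854 ≈ 0.7143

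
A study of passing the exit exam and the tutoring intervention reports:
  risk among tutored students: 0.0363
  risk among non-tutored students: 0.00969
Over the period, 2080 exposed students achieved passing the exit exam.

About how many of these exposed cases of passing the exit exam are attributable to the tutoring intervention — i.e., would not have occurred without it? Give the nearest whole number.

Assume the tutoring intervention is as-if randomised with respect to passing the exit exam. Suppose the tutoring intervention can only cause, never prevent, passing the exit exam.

about 1525 cases

Let p₁ = 0.0363, p₀ = 0.00969.
PN = (p₁ − p₀)/p₁ = (0.0363 − 0.00969) / 0.0363 ≈ 0.73306.
Attributable cases ≈ PN × (exposed cases) = 0.73306 × 2080 ≈ 1524.76.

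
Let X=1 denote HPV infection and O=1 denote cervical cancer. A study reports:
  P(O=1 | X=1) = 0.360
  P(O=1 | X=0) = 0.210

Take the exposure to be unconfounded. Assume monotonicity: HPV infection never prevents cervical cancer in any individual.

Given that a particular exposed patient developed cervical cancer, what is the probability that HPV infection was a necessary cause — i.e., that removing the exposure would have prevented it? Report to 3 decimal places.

Let p₁ = 0.36, p₀ = 0.21.
Under exogeneity and monotonicity, PN = (p₁ − p₀) / p₁.
PN = (0.36 − 0.21) / 0.36 = 0.15 / 0.36 ≈ 0.4167

PN ≈ 0.417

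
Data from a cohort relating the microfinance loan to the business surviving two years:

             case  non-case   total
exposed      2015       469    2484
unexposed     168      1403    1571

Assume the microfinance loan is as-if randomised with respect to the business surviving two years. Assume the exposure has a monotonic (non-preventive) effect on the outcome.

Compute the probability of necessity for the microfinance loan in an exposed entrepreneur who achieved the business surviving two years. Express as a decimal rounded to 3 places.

PN ≈ 0.868

p₁ = P(outcome | exposed) = 2015/2484 = 0.81119
p₀ = P(outcome | unexposed) = 168/1571 = 0.10694
Under exogeneity and monotonicity, PN = (p₁ − p₀) / p₁.
PN = (0.81119 − 0.10694) / 0.81119 = 0.70425 / 0.81119 ≈ 0.8682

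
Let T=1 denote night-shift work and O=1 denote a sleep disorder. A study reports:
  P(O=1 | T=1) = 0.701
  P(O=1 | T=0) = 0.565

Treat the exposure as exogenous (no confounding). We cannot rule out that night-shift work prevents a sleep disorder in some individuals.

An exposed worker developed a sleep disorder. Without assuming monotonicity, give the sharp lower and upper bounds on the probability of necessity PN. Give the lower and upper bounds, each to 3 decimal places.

0.194 ≤ PN ≤ 0.621

Let p₁ = 0.701, p₀ = 0.565.
Under exogeneity alone the bounds on PN are max{0,(p₁−p₀)/p₁} ≤ PN ≤ min{1,(1−p₀)/p₁}.
  lower = (p₁ − p₀)/p₁ = 0.136 / 0.701 ≈ 0.1940
  upper = min{1, (1 − p₀)/p₁} = 0.435 / 0.701 ≈ 0.6205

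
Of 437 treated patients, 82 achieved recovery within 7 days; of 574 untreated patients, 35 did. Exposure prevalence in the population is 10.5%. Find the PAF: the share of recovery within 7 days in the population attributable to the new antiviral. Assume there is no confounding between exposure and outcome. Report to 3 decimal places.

p₁ = P(outcome | exposed) = 82/437 = 0.18764
p₀ = P(outcome | unexposed) = 35/574 = 0.060976
Overall risk P(Y=1) = π·p₁ + (1−π)·p₀ = 0.105×0.18764 + 0.895×0.060976 = 0.074276.
Under exogeneity, PAF = [P(Y=1) − p₀] / P(Y=1).
PAF = (0.074276 − 0.060976) / 0.074276 ≈ 0.1791

PAF ≈ 0.179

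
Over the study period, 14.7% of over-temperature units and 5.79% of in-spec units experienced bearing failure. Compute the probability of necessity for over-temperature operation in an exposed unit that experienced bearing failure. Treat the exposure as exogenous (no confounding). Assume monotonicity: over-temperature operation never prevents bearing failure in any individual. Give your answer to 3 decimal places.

p₁ = 0.147, p₀ = 0.0579.
Under exogeneity and monotonicity, PN = (p₁ − p₀) / p₁.
PN = (0.147 − 0.0579) / 0.147 = 0.0891 / 0.147 ≈ 0.6061

PN ≈ 0.606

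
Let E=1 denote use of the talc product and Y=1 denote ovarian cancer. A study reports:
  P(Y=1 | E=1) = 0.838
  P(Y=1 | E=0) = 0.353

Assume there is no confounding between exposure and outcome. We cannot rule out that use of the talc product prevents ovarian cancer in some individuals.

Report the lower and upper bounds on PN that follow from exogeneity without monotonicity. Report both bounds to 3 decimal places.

Let p₁ = 0.838, p₀ = 0.353.
Under exogeneity alone the bounds on PN are max{0,(p₁−p₀)/p₁} ≤ PN ≤ min{1,(1−p₀)/p₁}.
  lower = (p₁ − p₀)/p₁ = 0.485 / 0.838 ≈ 0.5788
  upper = min{1, (1 − p₀)/p₁} = 0.647 / 0.838 ≈ 0.7721

0.579 ≤ PN ≤ 0.772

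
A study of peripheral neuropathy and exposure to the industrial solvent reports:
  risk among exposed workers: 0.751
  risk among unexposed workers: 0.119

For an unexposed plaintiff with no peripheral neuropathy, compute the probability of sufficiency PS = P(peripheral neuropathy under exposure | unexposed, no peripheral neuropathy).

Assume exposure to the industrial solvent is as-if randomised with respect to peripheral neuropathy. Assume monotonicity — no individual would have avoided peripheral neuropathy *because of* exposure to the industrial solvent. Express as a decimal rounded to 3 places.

PS ≈ 0.717

Let p₁ = 0.751, p₀ = 0.119.
Under exogeneity and monotonicity, PS = (p₁ − p₀) / (1 − p₀).
PS = (0.751 − 0.119) / (1 − 0.119) = 0.632 / 0.881 ≈ 0.7174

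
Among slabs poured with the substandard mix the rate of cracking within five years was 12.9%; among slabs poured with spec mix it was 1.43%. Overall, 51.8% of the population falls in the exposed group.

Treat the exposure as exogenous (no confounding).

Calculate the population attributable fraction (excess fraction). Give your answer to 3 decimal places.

PAF ≈ 0.806

p₁ = 0.129, p₀ = 0.0143.
Overall risk P(Y=1) = π·p₁ + (1−π)·p₀ = 0.518×0.129 + 0.482×0.0143 = 0.073715.
Under exogeneity, PAF = [P(Y=1) − p₀] / P(Y=1).
PAF = (0.073715 − 0.0143) / 0.073715 ≈ 0.8060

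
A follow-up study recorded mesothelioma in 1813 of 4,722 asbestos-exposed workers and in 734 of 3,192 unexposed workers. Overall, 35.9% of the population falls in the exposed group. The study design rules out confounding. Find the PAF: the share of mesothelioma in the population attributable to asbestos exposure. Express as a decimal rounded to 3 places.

PAF ≈ 0.194

p₁ = P(outcome | exposed) = 1813/4722 = 0.38395
p₀ = P(outcome | unexposed) = 734/3192 = 0.22995
Overall risk P(Y=1) = π·p₁ + (1−π)·p₀ = 0.359×0.38395 + 0.641×0.22995 = 0.28524.
Under exogeneity, PAF = [P(Y=1) − p₀] / P(Y=1).
PAF = (0.28524 − 0.22995) / 0.28524 ≈ 0.1938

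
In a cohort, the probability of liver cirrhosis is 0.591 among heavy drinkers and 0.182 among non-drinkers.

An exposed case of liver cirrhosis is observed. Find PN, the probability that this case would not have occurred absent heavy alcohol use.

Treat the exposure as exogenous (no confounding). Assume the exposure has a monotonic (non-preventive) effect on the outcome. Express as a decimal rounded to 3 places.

PN ≈ 0.692

Let p₁ = 0.591, p₀ = 0.182.
Under exogeneity and monotonicity, PN = (p₁ − p₀) / p₁.
PN = (0.591 − 0.182) / 0.591 = 0.409 / 0.591 ≈ 0.6920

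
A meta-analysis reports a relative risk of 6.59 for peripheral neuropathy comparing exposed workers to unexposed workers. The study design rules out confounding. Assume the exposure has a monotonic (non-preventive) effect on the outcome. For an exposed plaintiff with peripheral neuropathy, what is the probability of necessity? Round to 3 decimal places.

PN ≈ 0.848

Under exogeneity and monotonicity, PN = (RR − 1) / RR = 1 − 1/RR.
PN = (6.59 − 1) / 6.59 = 5.59 / 6.59 ≈ 0.8483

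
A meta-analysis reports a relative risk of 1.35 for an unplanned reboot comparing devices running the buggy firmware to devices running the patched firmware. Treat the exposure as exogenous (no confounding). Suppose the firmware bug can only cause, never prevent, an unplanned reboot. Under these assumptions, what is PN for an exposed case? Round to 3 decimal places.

PN ≈ 0.259

Under exogeneity and monotonicity, PN = (RR − 1) / RR = 1 − 1/RR.
PN = (1.35 − 1) / 1.35 = 0.35 / 1.35 ≈ 0.2593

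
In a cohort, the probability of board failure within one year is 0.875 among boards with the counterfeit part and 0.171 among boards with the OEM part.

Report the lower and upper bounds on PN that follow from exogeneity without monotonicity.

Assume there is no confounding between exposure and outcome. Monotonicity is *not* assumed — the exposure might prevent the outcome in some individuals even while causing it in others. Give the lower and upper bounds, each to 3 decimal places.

Let p₁ = 0.875, p₀ = 0.171.
Under exogeneity alone the bounds on PN are max{0,(p₁−p₀)/p₁} ≤ PN ≤ min{1,(1−p₀)/p₁}.
  lower = (p₁ − p₀)/p₁ = 0.704 / 0.875 ≈ 0.8046
  upper = min{1, (1 − p₀)/p₁} = 0.829 / 0.875 ≈ 0.9474

0.805 ≤ PN ≤ 0.947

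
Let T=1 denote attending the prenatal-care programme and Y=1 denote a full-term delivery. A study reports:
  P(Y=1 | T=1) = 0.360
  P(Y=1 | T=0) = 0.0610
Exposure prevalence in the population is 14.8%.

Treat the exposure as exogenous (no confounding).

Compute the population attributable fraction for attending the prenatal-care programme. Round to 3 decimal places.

Let p₁ = 0.36, p₀ = 0.061.
Overall risk P(Y=1) = π·p₁ + (1−π)·p₀ = 0.148×0.36 + 0.852×0.061 = 0.10525.
Under exogeneity, PAF = [P(Y=1) − p₀] / P(Y=1).
PAF = (0.10525 − 0.061) / 0.10525 ≈ 0.4204

PAF ≈ 0.420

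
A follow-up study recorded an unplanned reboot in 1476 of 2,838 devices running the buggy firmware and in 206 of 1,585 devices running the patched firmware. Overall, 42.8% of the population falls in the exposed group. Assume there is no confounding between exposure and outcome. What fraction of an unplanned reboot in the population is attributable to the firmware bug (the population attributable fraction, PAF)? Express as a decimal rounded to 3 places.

PAF ≈ 0.562

p₁ = P(outcome | exposed) = 1476/2838 = 0.52008
p₀ = P(outcome | unexposed) = 206/1585 = 0.12997
Overall risk P(Y=1) = π·p₁ + (1−π)·p₀ = 0.428×0.52008 + 0.572×0.12997 = 0.29694.
Under exogeneity, PAF = [P(Y=1) − p₀] / P(Y=1).
PAF = (0.29694 − 0.12997) / 0.29694 ≈ 0.5623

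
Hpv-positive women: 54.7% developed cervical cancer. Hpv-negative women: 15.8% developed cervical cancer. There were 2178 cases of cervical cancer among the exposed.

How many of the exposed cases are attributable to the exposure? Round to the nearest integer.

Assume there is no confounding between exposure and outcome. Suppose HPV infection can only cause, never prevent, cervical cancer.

about 1549 cases

p₁ = 0.547, p₀ = 0.158.
PN = (p₁ − p₀)/p₁ = (0.547 − 0.158) / 0.547 ≈ 0.71115.
Attributable cases ≈ PN × (exposed cases) = 0.71115 × 2178 ≈ 1548.89.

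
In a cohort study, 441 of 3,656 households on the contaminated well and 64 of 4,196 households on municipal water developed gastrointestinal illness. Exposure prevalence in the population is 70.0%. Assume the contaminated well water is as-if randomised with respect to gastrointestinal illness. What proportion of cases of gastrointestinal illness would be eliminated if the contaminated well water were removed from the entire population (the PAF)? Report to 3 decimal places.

PAF ≈ 0.829

p₁ = P(outcome | exposed) = 441/3656 = 0.12062
p₀ = P(outcome | unexposed) = 64/4196 = 0.015253
Overall risk P(Y=1) = π·p₁ + (1−π)·p₀ = 0.7×0.12062 + 0.3×0.015253 = 0.089012.
Under exogeneity, PAF = [P(Y=1) − p₀] / P(Y=1).
PAF = (0.089012 − 0.015253) / 0.089012 ≈ 0.8286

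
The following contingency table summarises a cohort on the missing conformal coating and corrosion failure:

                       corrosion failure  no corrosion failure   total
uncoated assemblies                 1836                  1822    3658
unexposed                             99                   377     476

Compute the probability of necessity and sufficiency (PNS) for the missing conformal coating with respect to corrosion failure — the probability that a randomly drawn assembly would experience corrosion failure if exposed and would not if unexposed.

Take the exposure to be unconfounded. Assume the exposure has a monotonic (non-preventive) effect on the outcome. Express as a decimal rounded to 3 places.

PNS ≈ 0.294

p₁ = P(outcome | exposed) = 1836/3658 = 0.50191
p₀ = P(outcome | unexposed) = 99/476 = 0.20798
Under exogeneity and monotonicity, PNS = p₁ − p₀.
PNS = 0.50191 − 0.20798 = 0.29393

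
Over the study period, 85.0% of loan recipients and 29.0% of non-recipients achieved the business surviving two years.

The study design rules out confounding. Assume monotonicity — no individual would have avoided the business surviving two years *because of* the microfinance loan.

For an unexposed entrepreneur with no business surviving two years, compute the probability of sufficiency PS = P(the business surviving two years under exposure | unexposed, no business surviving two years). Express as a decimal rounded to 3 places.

p₁ = 0.85, p₀ = 0.29.
Under exogeneity and monotonicity, PS = (p₁ − p₀) / (1 − p₀).
PS = (0.85 − 0.29) / (1 − 0.29) = 0.56 / 0.71 ≈ 0.7887

PS ≈ 0.789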